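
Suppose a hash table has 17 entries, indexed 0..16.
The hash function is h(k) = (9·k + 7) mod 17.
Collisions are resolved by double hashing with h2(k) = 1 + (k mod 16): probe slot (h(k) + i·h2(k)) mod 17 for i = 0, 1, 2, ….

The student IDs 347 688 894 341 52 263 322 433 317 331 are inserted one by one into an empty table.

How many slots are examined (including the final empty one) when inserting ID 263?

Insert 347: h=2, slot 2 empty => index 2.
Insert 688: h=11, slot 11 empty => index 11.
Insert 894: h=12, slot 12 empty => index 12.
Insert 341: h=16, slot 16 empty => index 16.
Insert 52: h=16, h2=5, slot 16 occupied => index 4.
Insert 263: h=11, h2=8, slots 11,2 occupied => index 10.
Insert 322: h=15, slot 15 empty => index 15.
Insert 433: h=11, h2=2, slot 11 occupied => index 13.
Insert 317: h=4, h2=14, slot 4 occupied => index 1.
Insert 331: h=11, h2=12, slot 11 occupied => index 6.
Table: [_, 317, 347, _, 52, _, 331, _, _, _, 263, 688, 894, 433, _, 322, 341]

3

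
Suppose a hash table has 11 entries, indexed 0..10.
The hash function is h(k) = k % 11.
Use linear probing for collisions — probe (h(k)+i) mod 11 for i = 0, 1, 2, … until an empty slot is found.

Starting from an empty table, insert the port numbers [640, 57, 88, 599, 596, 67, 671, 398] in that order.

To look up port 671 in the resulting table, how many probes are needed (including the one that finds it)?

7

640: h=2 => slot 2
57: h=2, probe 2,3 => slot 3
88: h=0 => slot 0
599: h=5 => slot 5
596: h=2, probe 2,3,4 => slot 4
67: h=1 => slot 1
671: h=0, probe 0,1,2,3,4,5,6 => slot 6
398: h=2, probe 2,3,4,5,6,7 => slot 7
Table: [88, 67, 640, 57, 596, 599, 671, 398, _, _, _]
Lookup 671: h=0, probe 0,1,2,3,4,5,6 → found at 6.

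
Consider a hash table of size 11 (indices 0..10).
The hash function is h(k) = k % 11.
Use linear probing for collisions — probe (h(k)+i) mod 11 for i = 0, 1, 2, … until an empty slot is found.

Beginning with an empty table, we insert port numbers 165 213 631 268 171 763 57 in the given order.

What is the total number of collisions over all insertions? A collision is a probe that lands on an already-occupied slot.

165: h=0 → slot 0
213: h=4 → slot 4
631: h=4, probe 4,5 → slot 5
268: h=4, probe 4,5,6 → slot 6
171: h=6, probe 6,7 → slot 7
763: h=4, probe 4,5,6,7,8 → slot 8
57: h=2 → slot 2
Table: [165, -, 57, -, 213, 631, 268, 171, 763, -, -]

8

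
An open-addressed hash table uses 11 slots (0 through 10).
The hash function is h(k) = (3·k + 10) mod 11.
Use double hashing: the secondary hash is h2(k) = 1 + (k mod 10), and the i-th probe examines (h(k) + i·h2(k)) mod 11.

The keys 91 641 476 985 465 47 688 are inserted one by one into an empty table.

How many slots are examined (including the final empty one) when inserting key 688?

3

91 hashes to 8; slot 8 is free => place at 8.
641 hashes to 8, h2=2; 8 taken => place at 10.
476 hashes to 8, h2=7; 8 taken => place at 4.
985 hashes to 6; slot 6 is free => place at 6.
465 hashes to 8, h2=6; 8 taken => place at 3.
47 hashes to 8, h2=8; 8 taken => place at 5.
688 hashes to 6, h2=9; 6,4 taken => place at 2.
Table: [-, -, 688, 465, 476, 47, 985, -, 91, -, 641]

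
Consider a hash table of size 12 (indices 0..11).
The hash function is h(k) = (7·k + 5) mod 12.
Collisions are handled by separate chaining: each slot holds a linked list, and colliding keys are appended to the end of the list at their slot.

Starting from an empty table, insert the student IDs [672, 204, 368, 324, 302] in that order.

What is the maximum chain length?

3

Insert 672: h=5, bucket 5 empty → new chain.
Insert 204: h=5, bucket 5 nonempty → append to chain.
Insert 368: h=1, bucket 1 empty → new chain.
Insert 324: h=5, bucket 5 nonempty → append to chain.
Insert 302: h=7, bucket 7 empty → new chain.
Final buckets:
0: -
1: 368
2: -
3: -
4: -
5: 672 -> 204 -> 324
6: -
7: 302
8: -
9: -
10: -
11: -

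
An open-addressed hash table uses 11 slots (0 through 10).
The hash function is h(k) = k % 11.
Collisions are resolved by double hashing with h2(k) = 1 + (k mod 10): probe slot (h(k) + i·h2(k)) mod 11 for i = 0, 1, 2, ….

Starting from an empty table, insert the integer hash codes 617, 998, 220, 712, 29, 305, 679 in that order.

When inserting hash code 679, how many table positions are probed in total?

Insert 617: h=1, slot 1 empty → index 1.
Insert 998: h=8, slot 8 empty → index 8.
Insert 220: h=0, slot 0 empty → index 0.
Insert 712: h=8, h2=3, slots 8,0 occupied → index 3.
Insert 29: h=7, slot 7 empty → index 7.
Insert 305: h=8, h2=6, slots 8,3 occupied → index 9.
Insert 679: h=8, h2=10, slots 8,7 occupied → index 6.
Table: [220, 617, ∅, 712, ∅, ∅, 679, 29, 998, 305, ∅]

3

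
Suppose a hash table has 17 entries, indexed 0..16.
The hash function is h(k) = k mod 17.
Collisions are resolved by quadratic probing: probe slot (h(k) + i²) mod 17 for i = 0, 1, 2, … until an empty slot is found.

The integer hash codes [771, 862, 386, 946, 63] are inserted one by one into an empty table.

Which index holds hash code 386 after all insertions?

771: h=6 => slot 6
862: h=12 => slot 12
386: h=12, probe 12,13 => slot 13
946: h=11 => slot 11
63: h=12, probe 12,13,16 => slot 16
Table: [-, -, -, -, -, -, 771, -, -, -, -, 946, 862, 386, -, -, 63]

13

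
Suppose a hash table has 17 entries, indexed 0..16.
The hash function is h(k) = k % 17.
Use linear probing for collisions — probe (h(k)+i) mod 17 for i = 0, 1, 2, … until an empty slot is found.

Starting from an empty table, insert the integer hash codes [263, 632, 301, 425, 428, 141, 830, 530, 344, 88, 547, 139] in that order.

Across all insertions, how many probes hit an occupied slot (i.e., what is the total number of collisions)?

28

263 hashes to 8; slot 8 is free -> place at 8.
632 hashes to 3; slot 3 is free -> place at 3.
301 hashes to 12; slot 12 is free -> place at 12.
425 hashes to 0; slot 0 is free -> place at 0.
428 hashes to 3; 3 taken -> place at 4.
141 hashes to 5; slot 5 is free -> place at 5.
830 hashes to 14; slot 14 is free -> place at 14.
530 hashes to 3; 3,4,5 taken -> place at 6.
344 hashes to 4; 4,5,6 taken -> place at 7.
88 hashes to 3; 3,4,5,6,7,8 taken -> place at 9.
547 hashes to 3; 3,4,5,6,7,8,9 taken -> place at 10.
139 hashes to 3; 3,4,5,6,7,8,9,10 taken -> place at 11.
Table: [425, _, _, 632, 428, 141, 530, 344, 263, 88, 547, 139, 301, _, 830, _, _]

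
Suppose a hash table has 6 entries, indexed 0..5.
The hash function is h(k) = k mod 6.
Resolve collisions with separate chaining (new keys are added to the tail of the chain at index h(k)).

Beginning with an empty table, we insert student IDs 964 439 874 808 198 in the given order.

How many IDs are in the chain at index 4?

964 -> bucket 4
439 -> bucket 1
874 -> bucket 4 (collision)
808 -> bucket 4 (collision)
198 -> bucket 0
Final buckets:
0: 198
1: 439
2: -
3: -
4: 964 -> 874 -> 808
5: -

3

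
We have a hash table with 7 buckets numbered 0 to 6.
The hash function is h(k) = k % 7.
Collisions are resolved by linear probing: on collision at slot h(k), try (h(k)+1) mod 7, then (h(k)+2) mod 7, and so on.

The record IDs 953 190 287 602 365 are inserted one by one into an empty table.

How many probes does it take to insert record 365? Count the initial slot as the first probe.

953 hashes to 1; slot 1 is free => place at 1.
190 hashes to 1; 1 taken => place at 2.
287 hashes to 0; slot 0 is free => place at 0.
602 hashes to 0; 0,1,2 taken => place at 3.
365 hashes to 1; 1,2,3 taken => place at 4.
Table: [287, 953, 190, 602, 365, _, _]

4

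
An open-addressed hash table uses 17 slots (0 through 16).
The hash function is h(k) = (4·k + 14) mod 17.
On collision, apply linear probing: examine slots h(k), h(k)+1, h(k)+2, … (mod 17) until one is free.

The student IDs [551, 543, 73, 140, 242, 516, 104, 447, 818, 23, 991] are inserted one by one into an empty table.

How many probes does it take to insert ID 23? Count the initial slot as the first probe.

4

551 hashes to 8; slot 8 is free → place at 8.
543 hashes to 10; slot 10 is free → place at 10.
73 hashes to 0; slot 0 is free → place at 0.
140 hashes to 13; slot 13 is free → place at 13.
242 hashes to 13; 13 taken → place at 14.
516 hashes to 4; slot 4 is free → place at 4.
104 hashes to 5; slot 5 is free → place at 5.
447 hashes to 0; 0 taken → place at 1.
818 hashes to 5; 5 taken → place at 6.
23 hashes to 4; 4,5,6 taken → place at 7.
991 hashes to 0; 0,1 taken → place at 2.
Table: [73, 447, 991, ., 516, 104, 818, 23, 551, ., 543, ., ., 140, 242, ., .]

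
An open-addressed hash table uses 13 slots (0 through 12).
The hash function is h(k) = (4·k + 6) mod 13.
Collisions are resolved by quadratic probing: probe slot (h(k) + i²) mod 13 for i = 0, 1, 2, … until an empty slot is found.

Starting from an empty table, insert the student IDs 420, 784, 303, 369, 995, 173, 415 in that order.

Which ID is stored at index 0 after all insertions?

303

420: h=9 -> slot 9
784: h=9, probe 9,10 -> slot 10
303: h=9, probe 9,10,0 -> slot 0
369: h=0, probe 0,1 -> slot 1
995: h=8 -> slot 8
173: h=9, probe 9,10,0,5 -> slot 5
415: h=2 -> slot 2
Table: [303, 369, 415, -, -, 173, -, -, 995, 420, 784, -, -]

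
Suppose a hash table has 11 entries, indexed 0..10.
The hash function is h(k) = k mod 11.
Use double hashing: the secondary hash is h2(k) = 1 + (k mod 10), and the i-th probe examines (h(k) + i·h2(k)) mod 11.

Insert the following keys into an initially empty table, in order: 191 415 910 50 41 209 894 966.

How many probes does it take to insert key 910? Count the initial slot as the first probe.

Insert 191: h=4, slot 4 empty -> index 4.
Insert 415: h=8, slot 8 empty -> index 8.
Insert 910: h=8, h2=1, slot 8 occupied -> index 9.
Insert 50: h=6, slot 6 empty -> index 6.
Insert 41: h=8, h2=2, slot 8 occupied -> index 10.
Insert 209: h=0, slot 0 empty -> index 0.
Insert 894: h=3, slot 3 empty -> index 3.
Insert 966: h=9, h2=7, slot 9 occupied -> index 5.
Table: [209, ∅, ∅, 894, 191, 966, 50, ∅, 415, 910, 41]

2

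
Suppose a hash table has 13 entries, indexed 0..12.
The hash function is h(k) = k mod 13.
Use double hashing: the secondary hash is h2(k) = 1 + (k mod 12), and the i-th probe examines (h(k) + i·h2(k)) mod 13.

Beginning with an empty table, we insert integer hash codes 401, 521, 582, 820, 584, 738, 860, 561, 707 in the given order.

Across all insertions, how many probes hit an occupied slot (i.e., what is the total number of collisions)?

Insert 401: h=11, slot 11 empty → index 11.
Insert 521: h=1, slot 1 empty → index 1.
Insert 582: h=10, slot 10 empty → index 10.
Insert 820: h=1, h2=5, slot 1 occupied → index 6.
Insert 584: h=12, slot 12 empty → index 12.
Insert 738: h=10, h2=7, slot 10 occupied → index 4.
Insert 860: h=2, slot 2 empty → index 2.
Insert 561: h=2, h2=10, slots 2,12 occupied → index 9.
Insert 707: h=5, slot 5 empty → index 5.
Table: [., 521, 860, ., 738, 707, 820, ., ., 561, 582, 401, 584]

4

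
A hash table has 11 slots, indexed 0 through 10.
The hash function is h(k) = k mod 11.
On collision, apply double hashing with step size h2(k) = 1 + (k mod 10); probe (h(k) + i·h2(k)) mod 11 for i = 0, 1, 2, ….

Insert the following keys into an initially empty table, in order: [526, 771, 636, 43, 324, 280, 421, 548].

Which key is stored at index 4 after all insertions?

324

Insert 526: h=9, slot 9 empty → index 9.
Insert 771: h=1, slot 1 empty → index 1.
Insert 636: h=9, h2=7, slot 9 occupied → index 5.
Insert 43: h=10, slot 10 empty → index 10.
Insert 324: h=5, h2=5, slots 5,10 occupied → index 4.
Insert 280: h=5, h2=1, slot 5 occupied → index 6.
Insert 421: h=3, slot 3 empty → index 3.
Insert 548: h=9, h2=9, slot 9 occupied → index 7.
Table: [-, 771, -, 421, 324, 636, 280, 548, -, 526, 43]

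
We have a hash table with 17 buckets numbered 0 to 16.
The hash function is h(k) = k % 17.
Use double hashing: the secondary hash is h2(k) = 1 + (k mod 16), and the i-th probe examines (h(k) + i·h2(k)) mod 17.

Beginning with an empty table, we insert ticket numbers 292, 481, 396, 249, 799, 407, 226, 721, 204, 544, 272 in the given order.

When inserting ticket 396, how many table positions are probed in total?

Insert 292: h=3, slot 3 empty -> index 3.
Insert 481: h=5, slot 5 empty -> index 5.
Insert 396: h=5, h2=13, slot 5 occupied -> index 1.
Insert 249: h=11, slot 11 empty -> index 11.
Insert 799: h=0, slot 0 empty -> index 0.
Insert 407: h=16, slot 16 empty -> index 16.
Insert 226: h=5, h2=3, slot 5 occupied -> index 8.
Insert 721: h=7, slot 7 empty -> index 7.
Insert 204: h=0, h2=13, slot 0 occupied -> index 13.
Insert 544: h=0, h2=1, slots 0,1 occupied -> index 2.
Insert 272: h=0, h2=1, slots 0,1,2,3 occupied -> index 4.
Table: [799, 396, 544, 292, 272, 481, _, 721, 226, _, _, 249, _, 204, _, _, 407]

2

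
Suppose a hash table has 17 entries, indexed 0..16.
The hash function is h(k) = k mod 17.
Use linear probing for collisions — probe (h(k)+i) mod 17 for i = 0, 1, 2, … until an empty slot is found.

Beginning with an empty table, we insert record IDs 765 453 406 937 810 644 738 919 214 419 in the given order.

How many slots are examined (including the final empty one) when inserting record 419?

3

Insert 765: h=0, slot 0 empty -> index 0.
Insert 453: h=11, slot 11 empty -> index 11.
Insert 406: h=15, slot 15 empty -> index 15.
Insert 937: h=2, slot 2 empty -> index 2.
Insert 810: h=11, slot 11 occupied -> index 12.
Insert 644: h=15, slot 15 occupied -> index 16.
Insert 738: h=7, slot 7 empty -> index 7.
Insert 919: h=1, slot 1 empty -> index 1.
Insert 214: h=10, slot 10 empty -> index 10.
Insert 419: h=11, slots 11,12 occupied -> index 13.
Table: [765, 919, 937, ∅, ∅, ∅, ∅, 738, ∅, ∅, 214, 453, 810, 419, ∅, 406, 644]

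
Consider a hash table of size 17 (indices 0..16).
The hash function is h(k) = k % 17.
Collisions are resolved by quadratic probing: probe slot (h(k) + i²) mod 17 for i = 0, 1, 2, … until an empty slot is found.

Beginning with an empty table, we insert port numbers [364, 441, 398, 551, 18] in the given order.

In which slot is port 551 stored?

364: h=7 => slot 7
441: h=16 => slot 16
398: h=7, probe 7,8 => slot 8
551: h=7, probe 7,8,11 => slot 11
18: h=1 => slot 1
Table: [—, 18, —, —, —, —, —, 364, 398, —, —, 551, —, —, —, —, 441]

11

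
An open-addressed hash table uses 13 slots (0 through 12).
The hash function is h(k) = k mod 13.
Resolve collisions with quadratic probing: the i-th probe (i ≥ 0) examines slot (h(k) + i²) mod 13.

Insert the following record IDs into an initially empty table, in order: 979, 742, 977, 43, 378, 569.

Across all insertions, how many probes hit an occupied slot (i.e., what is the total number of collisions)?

5

Insert 979: h=4, slot 4 empty => index 4.
Insert 742: h=1, slot 1 empty => index 1.
Insert 977: h=2, slot 2 empty => index 2.
Insert 43: h=4, slot 4 occupied => index 5.
Insert 378: h=1, slots 1,2,5 occupied => index 10.
Insert 569: h=10, slot 10 occupied => index 11.
Table: [_, 742, 977, _, 979, 43, _, _, _, _, 378, 569, _]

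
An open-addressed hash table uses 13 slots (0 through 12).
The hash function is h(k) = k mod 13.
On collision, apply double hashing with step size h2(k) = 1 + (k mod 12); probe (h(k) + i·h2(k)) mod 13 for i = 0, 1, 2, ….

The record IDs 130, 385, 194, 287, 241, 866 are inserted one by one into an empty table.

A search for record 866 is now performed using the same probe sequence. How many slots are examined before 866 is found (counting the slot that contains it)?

Insert 130: h=0, slot 0 empty => index 0.
Insert 385: h=8, slot 8 empty => index 8.
Insert 194: h=12, slot 12 empty => index 12.
Insert 287: h=1, slot 1 empty => index 1.
Insert 241: h=7, slot 7 empty => index 7.
Insert 866: h=8, h2=3, slot 8 occupied => index 11.
Table: [130, 287, ∅, ∅, ∅, ∅, ∅, 241, 385, ∅, ∅, 866, 194]
Lookup 866: h=8, h2=3, probe 8,11 → found at 11.

2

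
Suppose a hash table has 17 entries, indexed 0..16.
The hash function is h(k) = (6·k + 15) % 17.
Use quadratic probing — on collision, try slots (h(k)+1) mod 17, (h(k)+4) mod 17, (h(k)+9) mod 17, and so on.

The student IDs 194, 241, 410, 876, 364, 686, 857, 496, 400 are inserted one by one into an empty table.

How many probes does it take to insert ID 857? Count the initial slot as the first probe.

4

194 hashes to 6; slot 6 is free => place at 6.
241 hashes to 16; slot 16 is free => place at 16.
410 hashes to 10; slot 10 is free => place at 10.
876 hashes to 1; slot 1 is free => place at 1.
364 hashes to 6; 6 taken => place at 7.
686 hashes to 0; slot 0 is free => place at 0.
857 hashes to 6; 6,7,10 taken => place at 15.
496 hashes to 16; 16,0 taken => place at 3.
400 hashes to 1; 1 taken => place at 2.
Table: [686, 876, 400, 496, _, _, 194, 364, _, _, 410, _, _, _, _, 857, 241]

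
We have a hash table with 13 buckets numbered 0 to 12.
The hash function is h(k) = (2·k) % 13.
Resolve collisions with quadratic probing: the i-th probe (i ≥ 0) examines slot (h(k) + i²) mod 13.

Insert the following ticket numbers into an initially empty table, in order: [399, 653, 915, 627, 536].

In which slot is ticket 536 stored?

2

Insert 399: h=5, slot 5 empty → index 5.
Insert 653: h=6, slot 6 empty → index 6.
Insert 915: h=10, slot 10 empty → index 10.
Insert 627: h=6, slot 6 occupied → index 7.
Insert 536: h=6, slots 6,7,10 occupied → index 2.
Table: [_, _, 536, _, _, 399, 653, 627, _, _, 915, _, _]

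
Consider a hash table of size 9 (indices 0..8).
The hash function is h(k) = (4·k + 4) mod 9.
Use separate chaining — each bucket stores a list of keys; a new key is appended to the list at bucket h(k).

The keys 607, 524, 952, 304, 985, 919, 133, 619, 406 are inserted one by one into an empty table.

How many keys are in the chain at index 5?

4

607 -> bucket 2
524 -> bucket 3
952 -> bucket 5
304 -> bucket 5 (collision)
985 -> bucket 2 (collision)
919 -> bucket 8
133 -> bucket 5 (collision)
619 -> bucket 5 (collision)
406 -> bucket 8 (collision)
Final buckets:
0: —
1: —
2: 607 -> 985
3: 524
4: —
5: 952 -> 304 -> 133 -> 619
6: —
7: —
8: 919 -> 406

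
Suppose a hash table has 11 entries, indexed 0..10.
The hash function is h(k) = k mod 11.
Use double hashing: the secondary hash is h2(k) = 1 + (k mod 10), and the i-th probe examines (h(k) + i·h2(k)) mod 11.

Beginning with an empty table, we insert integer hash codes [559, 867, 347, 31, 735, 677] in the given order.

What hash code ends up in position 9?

559: h=9 -> slot 9
867: h=9, h2=8, probe 9,6 -> slot 6
347: h=6, h2=8, probe 6,3 -> slot 3
31: h=9, h2=2, probe 9,0 -> slot 0
735: h=9, h2=6, probe 9,4 -> slot 4
677: h=6, h2=8, probe 6,3,0,8 -> slot 8
Table: [31, -, -, 347, 735, -, 867, -, 677, 559, -]

559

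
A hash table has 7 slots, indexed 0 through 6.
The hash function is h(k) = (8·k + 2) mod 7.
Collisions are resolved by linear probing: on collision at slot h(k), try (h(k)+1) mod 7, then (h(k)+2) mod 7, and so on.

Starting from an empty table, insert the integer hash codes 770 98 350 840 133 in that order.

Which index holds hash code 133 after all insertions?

6

770 hashes to 2; slot 2 is free → place at 2.
98 hashes to 2; 2 taken → place at 3.
350 hashes to 2; 2,3 taken → place at 4.
840 hashes to 2; 2,3,4 taken → place at 5.
133 hashes to 2; 2,3,4,5 taken → place at 6.
Table: [∅, ∅, 770, 98, 350, 840, 133]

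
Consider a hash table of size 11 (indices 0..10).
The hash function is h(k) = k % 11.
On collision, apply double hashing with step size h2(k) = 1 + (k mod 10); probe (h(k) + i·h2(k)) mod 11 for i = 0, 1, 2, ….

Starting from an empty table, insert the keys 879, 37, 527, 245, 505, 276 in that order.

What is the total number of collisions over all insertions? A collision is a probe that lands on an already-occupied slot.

2

Insert 879: h=10, slot 10 empty → index 10.
Insert 37: h=4, slot 4 empty → index 4.
Insert 527: h=10, h2=8, slot 10 occupied → index 7.
Insert 245: h=3, slot 3 empty → index 3.
Insert 505: h=10, h2=6, slot 10 occupied → index 5.
Insert 276: h=1, slot 1 empty → index 1.
Table: [∅, 276, ∅, 245, 37, 505, ∅, 527, ∅, ∅, 879]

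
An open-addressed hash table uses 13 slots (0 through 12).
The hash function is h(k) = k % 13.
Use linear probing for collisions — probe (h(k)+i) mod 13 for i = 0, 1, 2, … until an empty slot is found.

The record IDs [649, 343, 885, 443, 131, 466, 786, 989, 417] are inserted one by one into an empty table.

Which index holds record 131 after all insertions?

3

Insert 649: h=12, slot 12 empty => index 12.
Insert 343: h=5, slot 5 empty => index 5.
Insert 885: h=1, slot 1 empty => index 1.
Insert 443: h=1, slot 1 occupied => index 2.
Insert 131: h=1, slots 1,2 occupied => index 3.
Insert 466: h=11, slot 11 empty => index 11.
Insert 786: h=6, slot 6 empty => index 6.
Insert 989: h=1, slots 1,2,3 occupied => index 4.
Insert 417: h=1, slots 1,2,3,4,5,6 occupied => index 7.
Table: [-, 885, 443, 131, 989, 343, 786, 417, -, -, -, 466, 649]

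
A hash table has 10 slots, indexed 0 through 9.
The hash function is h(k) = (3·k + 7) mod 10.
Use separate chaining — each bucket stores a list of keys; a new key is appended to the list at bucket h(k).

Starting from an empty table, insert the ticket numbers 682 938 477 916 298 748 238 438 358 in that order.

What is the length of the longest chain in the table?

6

Insert 682: h=3, bucket 3 empty → new chain.
Insert 938: h=1, bucket 1 empty → new chain.
Insert 477: h=8, bucket 8 empty → new chain.
Insert 916: h=5, bucket 5 empty → new chain.
Insert 298: h=1, bucket 1 nonempty → append to chain.
Insert 748: h=1, bucket 1 nonempty → append to chain.
Insert 238: h=1, bucket 1 nonempty → append to chain.
Insert 438: h=1, bucket 1 nonempty → append to chain.
Insert 358: h=1, bucket 1 nonempty → append to chain.
Final buckets:
0: .
1: 938 -> 298 -> 748 -> 238 -> 438 -> 358
2: .
3: 682
4: .
5: 916
6: .
7: .
8: 477
9: .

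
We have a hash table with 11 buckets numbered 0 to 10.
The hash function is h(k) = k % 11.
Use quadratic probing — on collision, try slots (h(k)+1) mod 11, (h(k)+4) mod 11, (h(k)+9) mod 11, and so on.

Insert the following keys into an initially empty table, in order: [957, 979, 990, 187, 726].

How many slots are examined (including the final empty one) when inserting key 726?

957 hashes to 0; slot 0 is free => place at 0.
979 hashes to 0; 0 taken => place at 1.
990 hashes to 0; 0,1 taken => place at 4.
187 hashes to 0; 0,1,4 taken => place at 9.
726 hashes to 0; 0,1,4,9 taken => place at 5.
Table: [957, 979, ∅, ∅, 990, 726, ∅, ∅, ∅, 187, ∅]

5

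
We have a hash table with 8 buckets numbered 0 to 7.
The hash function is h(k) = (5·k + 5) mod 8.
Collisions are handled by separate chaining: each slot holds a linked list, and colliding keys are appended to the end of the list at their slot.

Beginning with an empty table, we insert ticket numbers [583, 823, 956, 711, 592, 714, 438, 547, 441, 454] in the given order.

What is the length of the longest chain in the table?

Insert 583: h=0, bucket 0 empty → new chain.
Insert 823: h=0, bucket 0 nonempty → append to chain.
Insert 956: h=1, bucket 1 empty → new chain.
Insert 711: h=0, bucket 0 nonempty → append to chain.
Insert 592: h=5, bucket 5 empty → new chain.
Insert 714: h=7, bucket 7 empty → new chain.
Insert 438: h=3, bucket 3 empty → new chain.
Insert 547: h=4, bucket 4 empty → new chain.
Insert 441: h=2, bucket 2 empty → new chain.
Insert 454: h=3, bucket 3 nonempty → append to chain.
Final buckets:
0: 583 -> 823 -> 711
1: 956
2: 441
3: 438 -> 454
4: 547
5: 592
6: .
7: 714

3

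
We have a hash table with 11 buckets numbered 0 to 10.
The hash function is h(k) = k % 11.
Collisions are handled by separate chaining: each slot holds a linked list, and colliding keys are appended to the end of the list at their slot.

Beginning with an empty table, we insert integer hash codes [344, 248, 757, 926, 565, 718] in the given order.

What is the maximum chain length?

344 -> bucket 3
248 -> bucket 6
757 -> bucket 9
926 -> bucket 2
565 -> bucket 4
718 -> bucket 3 (collision)
Final buckets:
0: _
1: _
2: 926
3: 344 -> 718
4: 565
5: _
6: 248
7: _
8: _
9: 757
10: _

2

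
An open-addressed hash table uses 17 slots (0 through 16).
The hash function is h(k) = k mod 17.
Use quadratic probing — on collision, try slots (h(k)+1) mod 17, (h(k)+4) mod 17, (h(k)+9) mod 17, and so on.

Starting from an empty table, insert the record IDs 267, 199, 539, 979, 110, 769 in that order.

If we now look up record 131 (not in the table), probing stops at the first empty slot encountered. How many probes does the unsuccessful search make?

267 hashes to 12; slot 12 is free -> place at 12.
199 hashes to 12; 12 taken -> place at 13.
539 hashes to 12; 12,13 taken -> place at 16.
979 hashes to 10; slot 10 is free -> place at 10.
110 hashes to 8; slot 8 is free -> place at 8.
769 hashes to 4; slot 4 is free -> place at 4.
Table: [., ., ., ., 769, ., ., ., 110, ., 979, ., 267, 199, ., ., 539]
Lookup 131: h=12, probe 12,13,16,4,11 → slot 11 empty, not found.

5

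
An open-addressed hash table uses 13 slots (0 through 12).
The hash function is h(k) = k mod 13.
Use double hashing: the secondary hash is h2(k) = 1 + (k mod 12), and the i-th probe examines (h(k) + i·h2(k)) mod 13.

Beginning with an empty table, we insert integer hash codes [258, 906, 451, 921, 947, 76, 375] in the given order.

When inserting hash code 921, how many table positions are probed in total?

Insert 258: h=11, slot 11 empty -> index 11.
Insert 906: h=9, slot 9 empty -> index 9.
Insert 451: h=9, h2=8, slot 9 occupied -> index 4.
Insert 921: h=11, h2=10, slot 11 occupied -> index 8.
Insert 947: h=11, h2=12, slot 11 occupied -> index 10.
Insert 76: h=11, h2=5, slot 11 occupied -> index 3.
Insert 375: h=11, h2=4, slot 11 occupied -> index 2.
Table: [∅, ∅, 375, 76, 451, ∅, ∅, ∅, 921, 906, 947, 258, ∅]

2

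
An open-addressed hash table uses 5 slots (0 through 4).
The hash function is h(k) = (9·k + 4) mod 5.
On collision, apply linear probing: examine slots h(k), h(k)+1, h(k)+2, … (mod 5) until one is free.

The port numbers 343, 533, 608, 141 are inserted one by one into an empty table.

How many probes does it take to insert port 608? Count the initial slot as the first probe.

3

Insert 343: h=1, slot 1 empty -> index 1.
Insert 533: h=1, slot 1 occupied -> index 2.
Insert 608: h=1, slots 1,2 occupied -> index 3.
Insert 141: h=3, slot 3 occupied -> index 4.
Table: [—, 343, 533, 608, 141]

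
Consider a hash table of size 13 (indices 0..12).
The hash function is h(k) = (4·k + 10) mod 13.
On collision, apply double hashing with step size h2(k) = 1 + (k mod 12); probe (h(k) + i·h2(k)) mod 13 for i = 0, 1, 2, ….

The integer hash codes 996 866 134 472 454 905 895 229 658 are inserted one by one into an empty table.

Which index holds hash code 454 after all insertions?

996: h=3 => slot 3
866: h=3, h2=3, probe 3,6 => slot 6
134: h=0 => slot 0
472: h=0, h2=5, probe 0,5 => slot 5
454: h=6, h2=11, probe 6,4 => slot 4
905: h=3, h2=6, probe 3,9 => slot 9
895: h=2 => slot 2
229: h=3, h2=2, probe 3,5,7 => slot 7
658: h=3, h2=11, probe 3,1 => slot 1
Table: [134, 658, 895, 996, 454, 472, 866, 229, -, 905, -, -, -]

4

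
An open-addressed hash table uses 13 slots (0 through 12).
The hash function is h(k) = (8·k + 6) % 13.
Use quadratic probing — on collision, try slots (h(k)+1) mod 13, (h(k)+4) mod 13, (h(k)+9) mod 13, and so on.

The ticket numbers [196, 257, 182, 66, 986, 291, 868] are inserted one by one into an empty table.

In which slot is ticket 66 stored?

Insert 196: h=1, slot 1 empty -> index 1.
Insert 257: h=8, slot 8 empty -> index 8.
Insert 182: h=6, slot 6 empty -> index 6.
Insert 66: h=1, slot 1 occupied -> index 2.
Insert 986: h=3, slot 3 empty -> index 3.
Insert 291: h=7, slot 7 empty -> index 7.
Insert 868: h=8, slot 8 occupied -> index 9.
Table: [∅, 196, 66, 986, ∅, ∅, 182, 291, 257, 868, ∅, ∅, ∅]

2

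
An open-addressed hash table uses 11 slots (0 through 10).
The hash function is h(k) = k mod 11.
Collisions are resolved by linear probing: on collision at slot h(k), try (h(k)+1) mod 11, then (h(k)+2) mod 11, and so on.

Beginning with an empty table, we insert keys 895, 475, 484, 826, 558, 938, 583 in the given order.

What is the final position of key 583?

895 hashes to 4; slot 4 is free → place at 4.
475 hashes to 2; slot 2 is free → place at 2.
484 hashes to 0; slot 0 is free → place at 0.
826 hashes to 1; slot 1 is free → place at 1.
558 hashes to 8; slot 8 is free → place at 8.
938 hashes to 3; slot 3 is free → place at 3.
583 hashes to 0; 0,1,2,3,4 taken → place at 5.
Table: [484, 826, 475, 938, 895, 583, _, _, 558, _, _]

5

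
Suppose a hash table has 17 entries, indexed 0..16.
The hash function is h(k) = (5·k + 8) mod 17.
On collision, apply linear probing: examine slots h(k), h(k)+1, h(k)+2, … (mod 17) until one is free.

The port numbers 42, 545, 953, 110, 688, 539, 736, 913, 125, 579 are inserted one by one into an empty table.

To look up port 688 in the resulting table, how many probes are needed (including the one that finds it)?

4

Insert 42: h=14, slot 14 empty => index 14.
Insert 545: h=13, slot 13 empty => index 13.
Insert 953: h=13, slots 13,14 occupied => index 15.
Insert 110: h=14, slots 14,15 occupied => index 16.
Insert 688: h=14, slots 14,15,16 occupied => index 0.
Insert 539: h=0, slot 0 occupied => index 1.
Insert 736: h=16, slots 16,0,1 occupied => index 2.
Insert 913: h=0, slots 0,1,2 occupied => index 3.
Insert 125: h=4, slot 4 empty => index 4.
Insert 579: h=13, slots 13,14,15,16,0,1,2,3,4 occupied => index 5.
Table: [688, 539, 736, 913, 125, 579, ., ., ., ., ., ., ., 545, 42, 953, 110]
Lookup 688: h=14, probe 14,15,16,0 → found at 0.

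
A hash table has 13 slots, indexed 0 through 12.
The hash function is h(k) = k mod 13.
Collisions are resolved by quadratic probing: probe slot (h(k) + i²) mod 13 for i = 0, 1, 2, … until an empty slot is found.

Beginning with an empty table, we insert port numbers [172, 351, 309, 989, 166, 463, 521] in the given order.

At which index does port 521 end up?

2

172: h=3 -> slot 3
351: h=0 -> slot 0
309: h=10 -> slot 10
989: h=1 -> slot 1
166: h=10, probe 10,11 -> slot 11
463: h=8 -> slot 8
521: h=1, probe 1,2 -> slot 2
Table: [351, 989, 521, 172, —, —, —, —, 463, —, 309, 166, —]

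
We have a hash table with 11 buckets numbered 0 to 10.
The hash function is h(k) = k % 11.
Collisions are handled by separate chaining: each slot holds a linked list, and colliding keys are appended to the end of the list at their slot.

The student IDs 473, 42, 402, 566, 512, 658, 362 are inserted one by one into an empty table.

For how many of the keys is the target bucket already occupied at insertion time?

2

473 -> bucket 0
42 -> bucket 9
402 -> bucket 6
566 -> bucket 5
512 -> bucket 6 (collision)
658 -> bucket 9 (collision)
362 -> bucket 10
Final buckets:
0: 473
1: ∅
2: ∅
3: ∅
4: ∅
5: 566
6: 402 -> 512
7: ∅
8: ∅
9: 42 -> 658
10: 362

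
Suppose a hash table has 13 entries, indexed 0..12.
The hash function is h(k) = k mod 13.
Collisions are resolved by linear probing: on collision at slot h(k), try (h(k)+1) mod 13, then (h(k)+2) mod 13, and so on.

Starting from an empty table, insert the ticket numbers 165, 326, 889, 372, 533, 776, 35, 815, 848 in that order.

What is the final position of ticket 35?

Insert 165: h=9, slot 9 empty -> index 9.
Insert 326: h=1, slot 1 empty -> index 1.
Insert 889: h=5, slot 5 empty -> index 5.
Insert 372: h=8, slot 8 empty -> index 8.
Insert 533: h=0, slot 0 empty -> index 0.
Insert 776: h=9, slot 9 occupied -> index 10.
Insert 35: h=9, slots 9,10 occupied -> index 11.
Insert 815: h=9, slots 9,10,11 occupied -> index 12.
Insert 848: h=3, slot 3 empty -> index 3.
Table: [533, 326, —, 848, —, 889, —, —, 372, 165, 776, 35, 815]

11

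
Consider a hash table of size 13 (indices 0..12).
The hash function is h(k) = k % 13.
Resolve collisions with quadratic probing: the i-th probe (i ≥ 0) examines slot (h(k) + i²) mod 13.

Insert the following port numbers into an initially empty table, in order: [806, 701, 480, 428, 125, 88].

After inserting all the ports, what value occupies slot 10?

Insert 806: h=0, slot 0 empty -> index 0.
Insert 701: h=12, slot 12 empty -> index 12.
Insert 480: h=12, slots 12,0 occupied -> index 3.
Insert 428: h=12, slots 12,0,3 occupied -> index 8.
Insert 125: h=8, slot 8 occupied -> index 9.
Insert 88: h=10, slot 10 empty -> index 10.
Table: [806, —, —, 480, —, —, —, —, 428, 125, 88, —, 701]

88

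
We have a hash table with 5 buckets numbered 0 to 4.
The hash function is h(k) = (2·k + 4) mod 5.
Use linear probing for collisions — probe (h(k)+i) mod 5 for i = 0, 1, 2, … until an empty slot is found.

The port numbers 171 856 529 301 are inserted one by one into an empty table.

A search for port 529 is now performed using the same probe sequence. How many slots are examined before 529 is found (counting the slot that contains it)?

Insert 171: h=1, slot 1 empty → index 1.
Insert 856: h=1, slot 1 occupied → index 2.
Insert 529: h=2, slot 2 occupied → index 3.
Insert 301: h=1, slots 1,2,3 occupied → index 4.
Table: [-, 171, 856, 529, 301]
Lookup 529: h=2, probe 2,3 → found at 3.

2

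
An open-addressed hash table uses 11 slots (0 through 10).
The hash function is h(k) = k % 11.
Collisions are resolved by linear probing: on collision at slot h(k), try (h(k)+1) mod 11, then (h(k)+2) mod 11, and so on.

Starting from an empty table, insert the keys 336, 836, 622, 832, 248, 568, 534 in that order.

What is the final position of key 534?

Insert 336: h=6, slot 6 empty → index 6.
Insert 836: h=0, slot 0 empty → index 0.
Insert 622: h=6, slot 6 occupied → index 7.
Insert 832: h=7, slot 7 occupied → index 8.
Insert 248: h=6, slots 6,7,8 occupied → index 9.
Insert 568: h=7, slots 7,8,9 occupied → index 10.
Insert 534: h=6, slots 6,7,8,9,10,0 occupied → index 1.
Table: [836, 534, ., ., ., ., 336, 622, 832, 248, 568]

1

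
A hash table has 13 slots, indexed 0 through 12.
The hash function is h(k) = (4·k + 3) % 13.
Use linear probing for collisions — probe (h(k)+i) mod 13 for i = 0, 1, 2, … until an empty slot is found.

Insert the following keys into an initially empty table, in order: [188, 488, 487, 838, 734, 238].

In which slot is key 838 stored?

3

Insert 188: h=1, slot 1 empty -> index 1.
Insert 488: h=5, slot 5 empty -> index 5.
Insert 487: h=1, slot 1 occupied -> index 2.
Insert 838: h=1, slots 1,2 occupied -> index 3.
Insert 734: h=1, slots 1,2,3 occupied -> index 4.
Insert 238: h=6, slot 6 empty -> index 6.
Table: [-, 188, 487, 838, 734, 488, 238, -, -, -, -, -, -]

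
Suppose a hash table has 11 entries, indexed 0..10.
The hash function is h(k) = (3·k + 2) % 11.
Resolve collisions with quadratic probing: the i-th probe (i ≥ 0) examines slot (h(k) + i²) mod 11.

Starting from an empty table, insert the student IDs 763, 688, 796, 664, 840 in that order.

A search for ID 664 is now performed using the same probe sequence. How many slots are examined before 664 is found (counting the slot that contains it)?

763: h=3 => slot 3
688: h=9 => slot 9
796: h=3, probe 3,4 => slot 4
664: h=3, probe 3,4,7 => slot 7
840: h=3, probe 3,4,7,1 => slot 1
Table: [∅, 840, ∅, 763, 796, ∅, ∅, 664, ∅, 688, ∅]
Lookup 664: h=3, probe 3,4,7 → found at 7.

3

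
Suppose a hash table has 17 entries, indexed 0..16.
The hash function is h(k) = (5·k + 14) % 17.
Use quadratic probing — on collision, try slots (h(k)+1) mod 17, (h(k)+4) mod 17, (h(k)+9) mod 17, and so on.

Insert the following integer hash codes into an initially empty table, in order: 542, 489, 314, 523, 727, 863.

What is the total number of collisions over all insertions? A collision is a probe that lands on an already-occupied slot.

542 hashes to 4; slot 4 is free -> place at 4.
489 hashes to 11; slot 11 is free -> place at 11.
314 hashes to 3; slot 3 is free -> place at 3.
523 hashes to 11; 11 taken -> place at 12.
727 hashes to 11; 11,12 taken -> place at 15.
863 hashes to 11; 11,12,15,3 taken -> place at 10.
Table: [., ., ., 314, 542, ., ., ., ., ., 863, 489, 523, ., ., 727, .]

7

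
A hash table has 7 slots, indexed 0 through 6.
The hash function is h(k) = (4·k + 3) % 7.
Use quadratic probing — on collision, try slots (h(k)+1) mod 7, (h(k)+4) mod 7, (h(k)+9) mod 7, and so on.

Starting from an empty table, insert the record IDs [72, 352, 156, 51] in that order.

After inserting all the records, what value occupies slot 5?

72 hashes to 4; slot 4 is free -> place at 4.
352 hashes to 4; 4 taken -> place at 5.
156 hashes to 4; 4,5 taken -> place at 1.
51 hashes to 4; 4,5,1 taken -> place at 6.
Table: [∅, 156, ∅, ∅, 72, 352, 51]

352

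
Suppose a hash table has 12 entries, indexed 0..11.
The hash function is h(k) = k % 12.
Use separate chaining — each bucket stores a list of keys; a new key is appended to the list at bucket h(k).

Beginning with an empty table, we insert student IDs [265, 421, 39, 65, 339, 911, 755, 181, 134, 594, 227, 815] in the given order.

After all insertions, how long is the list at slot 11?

4

Insert 265: h=1, bucket 1 empty -> new chain.
Insert 421: h=1, bucket 1 nonempty -> append to chain.
Insert 39: h=3, bucket 3 empty -> new chain.
Insert 65: h=5, bucket 5 empty -> new chain.
Insert 339: h=3, bucket 3 nonempty -> append to chain.
Insert 911: h=11, bucket 11 empty -> new chain.
Insert 755: h=11, bucket 11 nonempty -> append to chain.
Insert 181: h=1, bucket 1 nonempty -> append to chain.
Insert 134: h=2, bucket 2 empty -> new chain.
Insert 594: h=6, bucket 6 empty -> new chain.
Insert 227: h=11, bucket 11 nonempty -> append to chain.
Insert 815: h=11, bucket 11 nonempty -> append to chain.
Final buckets:
0: ∅
1: 265 -> 421 -> 181
2: 134
3: 39 -> 339
4: ∅
5: 65
6: 594
7: ∅
8: ∅
9: ∅
10: ∅
11: 911 -> 755 -> 227 -> 815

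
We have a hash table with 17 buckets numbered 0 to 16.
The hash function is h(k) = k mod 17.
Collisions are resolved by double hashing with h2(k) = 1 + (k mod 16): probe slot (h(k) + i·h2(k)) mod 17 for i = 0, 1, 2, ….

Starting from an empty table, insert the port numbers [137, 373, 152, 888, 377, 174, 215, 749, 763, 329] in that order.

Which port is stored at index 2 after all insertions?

137 hashes to 1; slot 1 is free => place at 1.
373 hashes to 16; slot 16 is free => place at 16.
152 hashes to 16, h2=9; 16 taken => place at 8.
888 hashes to 4; slot 4 is free => place at 4.
377 hashes to 3; slot 3 is free => place at 3.
174 hashes to 4, h2=15; 4 taken => place at 2.
215 hashes to 11; slot 11 is free => place at 11.
749 hashes to 1, h2=14; 1 taken => place at 15.
763 hashes to 15, h2=12; 15 taken => place at 10.
329 hashes to 6; slot 6 is free => place at 6.
Table: [—, 137, 174, 377, 888, —, 329, —, 152, —, 763, 215, —, —, —, 749, 373]

174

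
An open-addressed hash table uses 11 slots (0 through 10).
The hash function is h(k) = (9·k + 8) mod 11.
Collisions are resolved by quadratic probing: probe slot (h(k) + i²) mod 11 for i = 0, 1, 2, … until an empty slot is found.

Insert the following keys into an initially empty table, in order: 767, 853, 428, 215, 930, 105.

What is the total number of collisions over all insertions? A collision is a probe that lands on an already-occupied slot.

6

767: h=3 => slot 3
853: h=7 => slot 7
428: h=10 => slot 10
215: h=7, probe 7,8 => slot 8
930: h=7, probe 7,8,0 => slot 0
105: h=7, probe 7,8,0,5 => slot 5
Table: [930, ., ., 767, ., 105, ., 853, 215, ., 428]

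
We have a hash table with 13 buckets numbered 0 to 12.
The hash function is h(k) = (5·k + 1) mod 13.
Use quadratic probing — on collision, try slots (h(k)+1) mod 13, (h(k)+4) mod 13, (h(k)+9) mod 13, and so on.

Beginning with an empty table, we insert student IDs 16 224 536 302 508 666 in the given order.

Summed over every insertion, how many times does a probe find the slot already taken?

11

Insert 16: h=3, slot 3 empty → index 3.
Insert 224: h=3, slot 3 occupied → index 4.
Insert 536: h=3, slots 3,4 occupied → index 7.
Insert 302: h=3, slots 3,4,7 occupied → index 12.
Insert 508: h=6, slot 6 empty → index 6.
Insert 666: h=3, slots 3,4,7,12,6 occupied → index 2.
Table: [-, -, 666, 16, 224, -, 508, 536, -, -, -, -, 302]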